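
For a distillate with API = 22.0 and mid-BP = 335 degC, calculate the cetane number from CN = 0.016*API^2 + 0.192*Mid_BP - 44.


CN = 0.016 * 22.0^2 + 0.192 * 335 - 44
CN = 7.744 + 64.32 - 44 = 28.064

28.064


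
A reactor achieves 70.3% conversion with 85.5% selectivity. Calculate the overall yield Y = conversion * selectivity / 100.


Overall yield = conversion (%) * selectivity (%) / 100
Conversion = 70.3%, Selectivity = 85.5%
Y = 70.3 * 85.5 / 100
= 60.1065 %

60.1065 %


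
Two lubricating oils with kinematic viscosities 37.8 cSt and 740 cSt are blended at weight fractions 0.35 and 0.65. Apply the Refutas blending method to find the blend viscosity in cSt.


Refutas method: VBN_i = 14.534*ln(ln(visc_i + 0.8)) + 10.975, blended linearly by mass fraction; since VBN is linear in VBI_i = ln(ln(visc_i + 0.8)) and the fractions sum to 1, blend VBI directly: visc = exp(exp(VBI_blend)) - 0.8
VBI_1 = ln(ln(37.8 + 0.8)) = 1.29562
VBI_2 = ln(ln(740 + 0.8)) = 1.88824
VBI_blend = 0.35 * 1.29562 + 0.65 * 1.88824 = 1.68082
visc_blend = exp(exp(1.68082)) - 0.8 = 214.1

214.1 cSt


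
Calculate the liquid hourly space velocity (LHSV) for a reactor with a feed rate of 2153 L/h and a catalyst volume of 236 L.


LHSV = volumetric feed rate / catalyst volume
= 2153 L/h / 236 L
= 9.123 h^-1

9.123 h^-1


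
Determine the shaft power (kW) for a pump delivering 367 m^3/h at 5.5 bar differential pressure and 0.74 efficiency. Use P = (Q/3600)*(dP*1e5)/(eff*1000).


Q = 367 / 3600 = 0.101944 m^3/s
P = 0.101944 * (5.5 * 1e5) / 0.74 / 1000 = 75.77

75.77 kW


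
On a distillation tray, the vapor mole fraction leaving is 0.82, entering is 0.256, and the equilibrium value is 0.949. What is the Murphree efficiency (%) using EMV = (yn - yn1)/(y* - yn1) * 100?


Murphree vapor efficiency: EMV = (y_n - y_(n-1)) / (y*_n - y_(n-1)) * 100
EMV = (0.82 - 0.256) / (0.949 - 0.256) * 100 = 0.564 / 0.693 * 100 = 81.39

81.39 %


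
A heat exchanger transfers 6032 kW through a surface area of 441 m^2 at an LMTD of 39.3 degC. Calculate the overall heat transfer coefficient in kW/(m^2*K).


From Q = U*A*LMTD, U = Q / (A * LMTD)
U = 6032 / (441 * 39.3) = 6032 / 17331.3 = 0.3480

0.3480 kW/(m^2*K)


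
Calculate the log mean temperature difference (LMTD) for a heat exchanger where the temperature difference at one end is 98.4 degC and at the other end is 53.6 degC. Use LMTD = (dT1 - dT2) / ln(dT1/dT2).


LMTD = (dT1 - dT2) / ln(dT1/dT2)
= (98.4 - 53.6) / ln(98.4 / 53.6) = 44.8 / 0.607492 = 73.75

73.75 degC


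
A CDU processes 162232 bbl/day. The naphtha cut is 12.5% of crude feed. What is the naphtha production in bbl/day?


Crude throughput = 162232 bbl/day
Fraction yield = 12.5%
yield = throughput * fraction / 100
yield = 162232 * 12.5 / 100 = 20279

20279 bbl/day


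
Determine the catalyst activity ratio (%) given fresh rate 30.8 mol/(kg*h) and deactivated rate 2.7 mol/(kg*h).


Activity (%) = (rate_used / rate_fresh) * 100
rate_used = 2.7, rate_fresh = 30.8
= (2.7 / 30.8) * 100
= 0.08766 * 100 = 8.766

8.766 %


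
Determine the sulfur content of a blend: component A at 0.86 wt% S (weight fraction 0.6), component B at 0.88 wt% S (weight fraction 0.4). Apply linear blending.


Linear sulfur blending: S_blend = x1*S1 + x2*S2
Contribution 1: 0.6 * 0.86 = 0.516 wt%
Contribution 2: 0.4 * 0.88 = 0.352 wt%
S_blend = 0.516 + 0.352 = 0.868

0.868 wt%


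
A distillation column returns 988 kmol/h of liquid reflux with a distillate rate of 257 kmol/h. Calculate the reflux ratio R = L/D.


Reflux ratio definition: R = L / D (liquid returned / distillate withdrawn)
L = 988 kmol/h, D = 257 kmol/h
R = 988 / 257 = 3.844

3.844


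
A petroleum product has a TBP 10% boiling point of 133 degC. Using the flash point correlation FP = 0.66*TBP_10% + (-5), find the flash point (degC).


FP = 0.66 * 133 + (-5) = 82.78

82.78 degC


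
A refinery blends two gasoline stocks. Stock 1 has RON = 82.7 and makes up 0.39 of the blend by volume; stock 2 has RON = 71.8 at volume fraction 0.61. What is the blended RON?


Linear blending: RON_blend = sum(vi * RONi)
Contribution 1: 0.39 * 82.7 = 32.253
Contribution 2: 0.61 * 71.8 = 43.798
RON_blend = 32.253 + 43.798 = 76.051

76.051


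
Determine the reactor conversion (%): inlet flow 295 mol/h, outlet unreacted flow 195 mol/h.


X = (F_in - F_out) / F_in * 100
Moles reacted = 295 - 195 = 100
X = 100 / 295 * 100
= 0.3390 * 100
= 33.90 %

33.90 %


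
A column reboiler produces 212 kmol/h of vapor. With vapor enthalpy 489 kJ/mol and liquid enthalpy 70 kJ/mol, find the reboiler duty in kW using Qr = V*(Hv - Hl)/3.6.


Qr = 212 * (489 - 70) / 3.6 = 212 * 419 / 3.6 = 24670

24670 kW


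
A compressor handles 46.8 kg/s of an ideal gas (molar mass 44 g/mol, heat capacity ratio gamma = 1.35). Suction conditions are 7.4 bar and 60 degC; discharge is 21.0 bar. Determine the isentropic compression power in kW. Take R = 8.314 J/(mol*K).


Isentropic work: W = m*(gamma/(gamma-1))*(R*T1/MW)*((P2/P1)^((gamma-1)/gamma) - 1)
T1 = 60 + 273.15 = 333.15 K
Pressure ratio = 21.0 / 7.4 = 2.83784
Exponent = (1.35 - 1)/1.35 = 0.259259
(P2/P1)^exp - 1 = 2.83784^0.259259 - 1 = 0.310513
W = 46.8 * 1.35 / 0.35 * 8.314 * 333.15 / 44 * 0.310513 = 3528

3528 kW


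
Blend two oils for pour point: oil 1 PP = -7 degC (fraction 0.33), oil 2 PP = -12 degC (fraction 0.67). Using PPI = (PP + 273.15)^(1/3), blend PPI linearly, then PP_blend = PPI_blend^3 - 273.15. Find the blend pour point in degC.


PPI_1 = (-7 + 273.15)^(1/3) = 6.432436
PPI_2 = (-12 + 273.15)^(1/3) = 6.391901
PPI_blend = 0.33 * 6.432436 + 0.67 * 6.391901 = 6.405278
PP_blend = 6.405278^3 - 273.15 = 262.7931 - 273.15 = -10.36

-10.36 degC


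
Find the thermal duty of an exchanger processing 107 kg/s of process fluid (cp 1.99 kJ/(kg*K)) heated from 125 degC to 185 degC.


Q = m_dot * cp * delta_T
delta_T = 185 - 125 = 60 K
Q = 107 * 1.99 * 60
= 212.93 * 60
= 12775.8 kW

12775.8 kW


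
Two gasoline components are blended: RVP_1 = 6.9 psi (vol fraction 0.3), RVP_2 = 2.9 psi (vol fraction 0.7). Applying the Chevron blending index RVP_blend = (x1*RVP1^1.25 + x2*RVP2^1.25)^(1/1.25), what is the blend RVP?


Chevron index: RVP_blend = (sum xi*RVPi^1.25)^(1/1.25)
RVP^1.25 terms: 0.3 * 6.9^1.25 + 0.7 * 2.9^1.25 = 6.00401
RVP_blend = 6.00401^(1/1.25) = 4.195

4.195 psi


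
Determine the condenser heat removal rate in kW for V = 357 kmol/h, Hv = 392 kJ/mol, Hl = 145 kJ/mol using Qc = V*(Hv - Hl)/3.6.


Qc = 357 * (392 - 145) / 3.6 = 357 * 247 / 3.6 = 24490

24490 kW


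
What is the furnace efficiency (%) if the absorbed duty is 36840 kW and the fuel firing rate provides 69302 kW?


Furnace efficiency = Q_absorbed / Q_fuel * 100
= 36840 / 69302 * 100 = 53.16

53.16 %


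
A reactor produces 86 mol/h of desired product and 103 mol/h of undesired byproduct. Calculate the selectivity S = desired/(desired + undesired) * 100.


Selectivity = desired / (desired + undesired) * 100
Total products = 86 + 103 = 189 mol/h
S = 86 / 189 * 100
= 0.4550 * 100
= 45.50 %

45.50 %


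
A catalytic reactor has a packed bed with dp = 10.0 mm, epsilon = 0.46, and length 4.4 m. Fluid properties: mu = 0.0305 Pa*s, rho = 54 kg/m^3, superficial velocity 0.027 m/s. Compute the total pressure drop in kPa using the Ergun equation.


dp = 10.0 mm = 0.01 m
Viscous term = 150*0.0305*0.027*(1-0.46)^2 / (0.01^2*0.46^3) = 3700.57
Inertial term = 1.75*54*0.027^2*(1-0.46) / (0.01*0.46^3) = 38.219
dP/L = 3700.57 + 38.219 = 3738.79 Pa/m
dP = 3738.79 * 4.4 / 1000 = 16.45 kPa

16.45 kPa


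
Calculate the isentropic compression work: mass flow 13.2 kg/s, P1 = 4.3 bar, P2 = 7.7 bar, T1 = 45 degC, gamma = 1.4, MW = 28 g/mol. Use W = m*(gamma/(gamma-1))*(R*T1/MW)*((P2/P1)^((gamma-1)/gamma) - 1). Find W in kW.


Isentropic work: W = m*(gamma/(gamma-1))*(R*T1/MW)*((P2/P1)^((gamma-1)/gamma) - 1)
T1 = 45 + 273.15 = 318.15 K
Pressure ratio = 7.7 / 4.3 = 1.7907
Exponent = (1.4 - 1)/1.4 = 0.285714
(P2/P1)^exp - 1 = 1.7907^0.285714 - 1 = 0.181115
W = 13.2 * 1.4 / 0.4 * 8.314 * 318.15 / 28 * 0.181115 = 790.5

790.5 kW


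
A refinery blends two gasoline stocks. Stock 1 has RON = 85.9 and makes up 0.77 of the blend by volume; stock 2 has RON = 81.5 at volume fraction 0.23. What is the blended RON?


Linear blending: RON_blend = sum(vi * RONi)
Contribution 1: 0.77 * 85.9 = 66.143
Contribution 2: 0.23 * 81.5 = 18.745
RON_blend = 66.143 + 18.745 = 84.888

84.888


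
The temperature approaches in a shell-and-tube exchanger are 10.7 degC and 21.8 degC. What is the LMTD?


LMTD = (dT1 - dT2) / ln(dT1/dT2)
= (10.7 - 21.8) / ln(10.7 / 21.8) = -11.1 / -0.711666 = 15.60

15.60 degC


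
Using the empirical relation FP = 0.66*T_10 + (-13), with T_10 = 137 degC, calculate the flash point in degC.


FP = 0.66 * 137 + (-13) = 77.42

77.42 degC


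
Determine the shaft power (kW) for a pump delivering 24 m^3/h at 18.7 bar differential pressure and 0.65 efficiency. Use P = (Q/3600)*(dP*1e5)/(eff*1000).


Q = 24 / 3600 = 0.00666667 m^3/s
P = 0.00666667 * (18.7 * 1e5) / 0.65 / 1000 = 19.18

19.18 kW


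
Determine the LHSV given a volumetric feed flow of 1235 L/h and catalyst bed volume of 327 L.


LHSV = volumetric feed rate / catalyst volume
= 1235 L/h / 327 L
= 3.777 h^-1

3.777 h^-1


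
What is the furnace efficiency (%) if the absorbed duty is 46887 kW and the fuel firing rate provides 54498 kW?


Furnace efficiency = Q_absorbed / Q_fuel * 100
= 46887 / 54498 * 100 = 86.03

86.03 %


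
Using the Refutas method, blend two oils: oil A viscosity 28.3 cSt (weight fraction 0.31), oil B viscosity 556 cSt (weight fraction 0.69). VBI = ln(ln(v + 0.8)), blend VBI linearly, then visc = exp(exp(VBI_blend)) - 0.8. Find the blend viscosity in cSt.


Refutas method: VBN_i = 14.534*ln(ln(visc_i + 0.8)) + 10.975, blended linearly by mass fraction; since VBN is linear in VBI_i = ln(ln(visc_i + 0.8)) and the fractions sum to 1, blend VBI directly: visc = exp(exp(VBI_blend)) - 0.8
VBI_1 = ln(ln(28.3 + 0.8)) = 1.21513
VBI_2 = ln(ln(556 + 0.8)) = 1.84407
VBI_blend = 0.31 * 1.21513 + 0.69 * 1.84407 = 1.6491
visc_blend = exp(exp(1.6491)) - 0.8 = 180.9

180.9 cSt


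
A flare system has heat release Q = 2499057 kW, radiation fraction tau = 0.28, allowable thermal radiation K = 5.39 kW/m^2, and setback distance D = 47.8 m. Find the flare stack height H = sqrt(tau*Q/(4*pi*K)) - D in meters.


tau*Q/(4*pi*K) = 0.28 * 2499057 / (4 * pi * 5.39) = 10330.8
sqrt(10330.8) = 101.641
H = 101.641 - 47.8 = 53.84

53.84 m


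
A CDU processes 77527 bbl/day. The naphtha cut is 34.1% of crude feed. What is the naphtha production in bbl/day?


Crude throughput = 77527 bbl/day
Fraction yield = 34.1%
yield = throughput * fraction / 100
yield = 77527 * 34.1 / 100 = 26436.707

26436.707 bbl/day


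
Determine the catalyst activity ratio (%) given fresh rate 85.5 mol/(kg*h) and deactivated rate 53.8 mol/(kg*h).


Activity (%) = (rate_used / rate_fresh) * 100
rate_used = 53.8, rate_fresh = 85.5
= (53.8 / 85.5) * 100
= 0.6292 * 100 = 62.92

62.92 %


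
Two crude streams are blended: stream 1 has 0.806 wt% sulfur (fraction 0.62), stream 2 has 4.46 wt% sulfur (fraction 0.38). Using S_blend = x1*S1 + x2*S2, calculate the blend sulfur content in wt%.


Linear sulfur blending: S_blend = x1*S1 + x2*S2
Contribution 1: 0.62 * 0.806 = 0.49972 wt%
Contribution 2: 0.38 * 4.46 = 1.6948 wt%
S_blend = 0.49972 + 1.6948 = 2.19452

2.19452 wt%


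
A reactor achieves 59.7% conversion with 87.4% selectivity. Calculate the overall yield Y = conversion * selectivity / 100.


Overall yield = conversion (%) * selectivity (%) / 100
Conversion = 59.7%, Selectivity = 87.4%
Y = 59.7 * 87.4 / 100
= 52.1778 %

52.1778 %


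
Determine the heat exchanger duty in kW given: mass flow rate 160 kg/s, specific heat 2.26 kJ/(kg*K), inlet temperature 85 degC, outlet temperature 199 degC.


Q = m_dot * cp * delta_T
delta_T = 199 - 85 = 114 K
Q = 160 * 2.26 * 114
= 361.6 * 114
= 41222.4 kW

41222.4 kW


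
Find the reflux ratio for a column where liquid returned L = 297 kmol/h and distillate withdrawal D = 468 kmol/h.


Reflux ratio definition: R = L / D (liquid returned / distillate withdrawn)
L = 297 kmol/h, D = 468 kmol/h
R = 297 / 468 = 0.6346

0.6346


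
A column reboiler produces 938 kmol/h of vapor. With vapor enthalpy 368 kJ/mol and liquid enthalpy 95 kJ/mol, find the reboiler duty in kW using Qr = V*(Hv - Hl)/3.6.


Qr = 938 * (368 - 95) / 3.6 = 938 * 273 / 3.6 = 71130

71130 kW


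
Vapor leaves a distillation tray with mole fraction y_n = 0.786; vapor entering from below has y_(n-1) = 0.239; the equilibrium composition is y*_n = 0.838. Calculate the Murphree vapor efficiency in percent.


Murphree vapor efficiency: EMV = (y_n - y_(n-1)) / (y*_n - y_(n-1)) * 100
EMV = (0.786 - 0.239) / (0.838 - 0.239) * 100 = 0.547 / 0.599 * 100 = 91.32

91.32 %


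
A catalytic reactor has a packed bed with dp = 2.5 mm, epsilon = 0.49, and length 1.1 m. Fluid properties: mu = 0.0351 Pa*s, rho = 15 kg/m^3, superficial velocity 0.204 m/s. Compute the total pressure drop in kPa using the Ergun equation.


dp = 2.5 mm = 0.0025 m
Viscous term = 150*0.0351*0.204*(1-0.49)^2 / (0.0025^2*0.49^3) = 379927
Inertial term = 1.75*15*0.204^2*(1-0.49) / (0.0025*0.49^3) = 1894.23
dP/L = 379927 + 1894.23 = 381821 Pa/m
dP = 381821 * 1.1 / 1000 = 420.0 kPa

420.0 kPa


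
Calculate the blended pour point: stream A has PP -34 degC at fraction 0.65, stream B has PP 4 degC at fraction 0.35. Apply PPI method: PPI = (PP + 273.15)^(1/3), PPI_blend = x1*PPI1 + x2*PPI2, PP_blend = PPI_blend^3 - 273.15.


PPI_1 = (-34 + 273.15)^(1/3) = 6.20712
PPI_2 = (4 + 273.15)^(1/3) = 6.51986
PPI_blend = 0.65 * 6.20712 + 0.35 * 6.51986 = 6.316579
PP_blend = 6.316579^3 - 273.15 = 252.0263 - 273.15 = -21.12

-21.12 degC


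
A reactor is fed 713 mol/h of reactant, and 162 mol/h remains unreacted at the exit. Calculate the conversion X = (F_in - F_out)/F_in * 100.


X = (F_in - F_out) / F_in * 100
Moles reacted = 713 - 162 = 551
X = 551 / 713 * 100
= 0.7728 * 100
= 77.28 %

77.28 %


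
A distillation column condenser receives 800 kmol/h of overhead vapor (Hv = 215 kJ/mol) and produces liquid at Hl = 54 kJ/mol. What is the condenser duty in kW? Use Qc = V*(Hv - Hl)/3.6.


Qc = 800 * (215 - 54) / 3.6 = 800 * 161 / 3.6 = 35780

35780 kW


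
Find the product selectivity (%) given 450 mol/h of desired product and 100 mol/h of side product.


Selectivity = desired / (desired + undesired) * 100
Total products = 450 + 100 = 550 mol/h
S = 450 / 550 * 100
= 0.8182 * 100
= 81.82 %

81.82 %


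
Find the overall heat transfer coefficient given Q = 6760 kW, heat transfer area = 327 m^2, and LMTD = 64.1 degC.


From Q = U*A*LMTD, U = Q / (A * LMTD)
U = 6760 / (327 * 64.1) = 6760 / 20960.7 = 0.3225

0.3225 kW/(m^2*K)


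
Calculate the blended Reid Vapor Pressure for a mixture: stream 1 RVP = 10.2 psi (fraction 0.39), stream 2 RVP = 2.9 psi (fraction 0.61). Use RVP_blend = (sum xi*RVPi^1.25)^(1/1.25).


Chevron index: RVP_blend = (sum xi*RVPi^1.25)^(1/1.25)
RVP^1.25 terms: 0.39 * 10.2^1.25 + 0.61 * 2.9^1.25 = 9.41759
RVP_blend = 9.41759^(1/1.25) = 6.014

6.014 psi


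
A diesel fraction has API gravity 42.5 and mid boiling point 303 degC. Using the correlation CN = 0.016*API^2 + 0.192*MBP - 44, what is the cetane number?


CN = 0.016 * 42.5^2 + 0.192 * 303 - 44
CN = 28.9 + 58.176 - 44 = 43.076

43.076


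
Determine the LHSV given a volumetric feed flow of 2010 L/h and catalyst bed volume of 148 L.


LHSV = volumetric feed rate / catalyst volume
= 2010 L/h / 148 L
= 13.58 h^-1

13.58 h^-1


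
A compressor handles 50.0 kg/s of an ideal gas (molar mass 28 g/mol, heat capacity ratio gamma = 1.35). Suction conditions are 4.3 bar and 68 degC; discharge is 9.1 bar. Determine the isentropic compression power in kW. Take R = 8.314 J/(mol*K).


Isentropic work: W = m*(gamma/(gamma-1))*(R*T1/MW)*((P2/P1)^((gamma-1)/gamma) - 1)
T1 = 68 + 273.15 = 341.15 K
Pressure ratio = 9.1 / 4.3 = 2.11628
Exponent = (1.35 - 1)/1.35 = 0.259259
(P2/P1)^exp - 1 = 2.11628^0.259259 - 1 = 0.214529
W = 50.0 * 1.35 / 0.35 * 8.314 * 341.15 / 28 * 0.214529 = 4191

4191 kW


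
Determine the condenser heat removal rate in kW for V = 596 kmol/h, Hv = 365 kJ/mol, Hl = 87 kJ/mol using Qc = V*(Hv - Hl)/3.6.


Qc = 596 * (365 - 87) / 3.6 = 596 * 278 / 3.6 = 46020

46020 kW


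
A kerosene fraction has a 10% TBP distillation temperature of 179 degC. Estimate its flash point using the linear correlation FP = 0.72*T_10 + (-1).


FP = 0.72 * 179 + (-1) = 127.88

127.88 degC


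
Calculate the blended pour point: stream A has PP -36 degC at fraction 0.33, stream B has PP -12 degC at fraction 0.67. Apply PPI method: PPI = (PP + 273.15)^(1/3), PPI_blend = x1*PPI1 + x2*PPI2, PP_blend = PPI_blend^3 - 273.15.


PPI_1 = (-36 + 273.15)^(1/3) = 6.189768
PPI_2 = (-12 + 273.15)^(1/3) = 6.391901
PPI_blend = 0.33 * 6.189768 + 0.67 * 6.391901 = 6.325197
PP_blend = 6.325197^3 - 273.15 = 253.0592 - 273.15 = -20.09

-20.09 degC


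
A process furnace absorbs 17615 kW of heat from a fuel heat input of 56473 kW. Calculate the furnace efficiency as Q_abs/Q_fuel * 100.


Furnace efficiency = Q_absorbed / Q_fuel * 100
= 17615 / 56473 * 100 = 31.19

31.19 %


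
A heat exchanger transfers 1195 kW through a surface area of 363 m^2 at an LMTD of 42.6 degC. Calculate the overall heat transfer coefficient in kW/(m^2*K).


From Q = U*A*LMTD, U = Q / (A * LMTD)
U = 1195 / (363 * 42.6) = 1195 / 15463.8 = 0.07728

0.07728 kW/(m^2*K)


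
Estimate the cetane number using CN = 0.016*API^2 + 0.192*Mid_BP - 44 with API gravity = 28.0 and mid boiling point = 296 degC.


CN = 0.016 * 28.0^2 + 0.192 * 296 - 44
CN = 12.544 + 56.832 - 44 = 25.376

25.376


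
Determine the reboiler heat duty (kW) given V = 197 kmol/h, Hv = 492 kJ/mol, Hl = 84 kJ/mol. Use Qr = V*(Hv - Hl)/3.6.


Qr = 197 * (492 - 84) / 3.6 = 197 * 408 / 3.6 = 22330

22330 kW


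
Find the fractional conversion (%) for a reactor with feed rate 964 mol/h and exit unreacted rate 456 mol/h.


X = (F_in - F_out) / F_in * 100
Moles reacted = 964 - 456 = 508
X = 508 / 964 * 100
= 0.5270 * 100
= 52.70 %

52.70 %


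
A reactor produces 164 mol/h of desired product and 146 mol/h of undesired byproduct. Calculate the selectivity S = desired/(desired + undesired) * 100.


Selectivity = desired / (desired + undesired) * 100
Total products = 164 + 146 = 310 mol/h
S = 164 / 310 * 100
= 0.5290 * 100
= 52.90 %

52.90 %


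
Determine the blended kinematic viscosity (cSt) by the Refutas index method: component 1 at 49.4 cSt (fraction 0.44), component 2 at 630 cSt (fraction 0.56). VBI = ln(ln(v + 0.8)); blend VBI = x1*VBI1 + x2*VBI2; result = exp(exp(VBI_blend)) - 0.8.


Refutas method: VBN_i = 14.534*ln(ln(visc_i + 0.8)) + 10.975, blended linearly by mass fraction; since VBN is linear in VBI_i = ln(ln(visc_i + 0.8)) and the fractions sum to 1, blend VBI directly: visc = exp(exp(VBI_blend)) - 0.8
VBI_1 = ln(ln(49.4 + 0.8)) = 1.36507
VBI_2 = ln(ln(630 + 0.8)) = 1.86361
VBI_blend = 0.44 * 1.36507 + 0.56 * 1.86361 = 1.64425
visc_blend = exp(exp(1.64425)) - 0.8 = 176.4

176.4 cSt


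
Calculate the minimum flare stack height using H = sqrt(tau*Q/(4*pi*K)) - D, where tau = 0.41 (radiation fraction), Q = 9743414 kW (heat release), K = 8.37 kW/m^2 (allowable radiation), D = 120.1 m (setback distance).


tau*Q/(4*pi*K) = 0.41 * 9743414 / (4 * pi * 8.37) = 37980.4
sqrt(37980.4) = 194.886
H = 194.886 - 120.1 = 74.79

74.79 m


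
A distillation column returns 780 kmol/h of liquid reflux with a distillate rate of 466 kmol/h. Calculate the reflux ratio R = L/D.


Reflux ratio definition: R = L / D (liquid returned / distillate withdrawn)
L = 780 kmol/h, D = 466 kmol/h
R = 780 / 466 = 1.674

1.674


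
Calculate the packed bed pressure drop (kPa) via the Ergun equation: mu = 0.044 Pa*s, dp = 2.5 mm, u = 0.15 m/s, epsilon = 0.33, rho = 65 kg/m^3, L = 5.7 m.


dp = 2.5 mm = 0.0025 m
Viscous term = 150*0.044*0.15*(1-0.33)^2 / (0.0025^2*0.33^3) = 1978620
Inertial term = 1.75*65*0.15^2*(1-0.33) / (0.0025*0.33^3) = 19086.5
dP/L = 1978620 + 19086.5 = 1997710 Pa/m
dP = 1997710 * 5.7 / 1000 = 11390 kPa

11390 kPa


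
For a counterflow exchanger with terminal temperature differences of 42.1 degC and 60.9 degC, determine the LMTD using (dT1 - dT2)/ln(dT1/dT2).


LMTD = (dT1 - dT2) / ln(dT1/dT2)
= (42.1 - 60.9) / ln(42.1 / 60.9) = -18.8 / -0.369185 = 50.92

50.92 degC


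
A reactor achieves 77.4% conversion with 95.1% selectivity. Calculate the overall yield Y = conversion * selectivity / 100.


Overall yield = conversion (%) * selectivity (%) / 100
Conversion = 77.4%, Selectivity = 95.1%
Y = 77.4 * 95.1 / 100
= 73.6074 %

73.6074 %


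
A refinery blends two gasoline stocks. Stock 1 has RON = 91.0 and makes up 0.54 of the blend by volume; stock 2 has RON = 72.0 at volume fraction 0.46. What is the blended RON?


Linear blending: RON_blend = sum(vi * RONi)
Contribution 1: 0.54 * 91.0 = 49.14
Contribution 2: 0.46 * 72.0 = 33.12
RON_blend = 49.14 + 33.12 = 82.26

82.26


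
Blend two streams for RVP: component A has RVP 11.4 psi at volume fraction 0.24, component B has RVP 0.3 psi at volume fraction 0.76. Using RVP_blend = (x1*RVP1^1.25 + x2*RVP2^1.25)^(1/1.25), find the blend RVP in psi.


Chevron index: RVP_blend = (sum xi*RVPi^1.25)^(1/1.25)
RVP^1.25 terms: 0.24 * 11.4^1.25 + 0.76 * 0.3^1.25 = 5.19613
RVP_blend = 5.19613^(1/1.25) = 3.737

3.737 psi


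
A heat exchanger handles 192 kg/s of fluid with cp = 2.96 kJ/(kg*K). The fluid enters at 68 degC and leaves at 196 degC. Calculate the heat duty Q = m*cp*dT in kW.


Q = m_dot * cp * delta_T
delta_T = 196 - 68 = 128 K
Q = 192 * 2.96 * 128
= 568.32 * 128
= 72744.96 kW

72744.96 kW


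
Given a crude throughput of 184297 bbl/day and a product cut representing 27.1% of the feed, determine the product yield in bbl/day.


Crude throughput = 184297 bbl/day
Fraction yield = 27.1%
yield = throughput * fraction / 100
yield = 184297 * 27.1 / 100 = 49944.487

49944.487 bbl/day


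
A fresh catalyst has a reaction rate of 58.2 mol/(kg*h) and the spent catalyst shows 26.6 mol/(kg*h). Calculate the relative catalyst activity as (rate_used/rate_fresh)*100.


Activity (%) = (rate_used / rate_fresh) * 100
rate_used = 26.6, rate_fresh = 58.2
= (26.6 / 58.2) * 100
= 0.4570 * 100 = 45.70

45.70 %


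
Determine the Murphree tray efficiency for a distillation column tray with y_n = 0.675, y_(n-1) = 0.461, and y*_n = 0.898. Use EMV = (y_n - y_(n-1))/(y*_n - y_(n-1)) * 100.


Murphree vapor efficiency: EMV = (y_n - y_(n-1)) / (y*_n - y_(n-1)) * 100
EMV = (0.675 - 0.461) / (0.898 - 0.461) * 100 = 0.214 / 0.437 * 100 = 48.97

48.97 %


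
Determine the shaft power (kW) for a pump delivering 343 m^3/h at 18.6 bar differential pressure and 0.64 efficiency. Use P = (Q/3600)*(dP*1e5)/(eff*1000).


Q = 343 / 3600 = 0.0952778 m^3/s
P = 0.0952778 * (18.6 * 1e5) / 0.64 / 1000 = 276.9

276.9 kW


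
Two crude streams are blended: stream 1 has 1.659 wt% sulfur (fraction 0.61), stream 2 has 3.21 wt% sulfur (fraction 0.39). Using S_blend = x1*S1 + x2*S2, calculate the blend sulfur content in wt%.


Linear sulfur blending: S_blend = x1*S1 + x2*S2
Contribution 1: 0.61 * 1.659 = 1.01199 wt%
Contribution 2: 0.39 * 3.21 = 1.2519 wt%
S_blend = 1.01199 + 1.2519 = 2.26389

2.26389 wt%


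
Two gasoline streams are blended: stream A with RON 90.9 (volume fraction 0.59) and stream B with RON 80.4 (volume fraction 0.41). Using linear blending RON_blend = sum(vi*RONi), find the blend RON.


Linear blending: RON_blend = sum(vi * RONi)
Contribution 1: 0.59 * 90.9 = 53.631
Contribution 2: 0.41 * 80.4 = 32.964
RON_blend = 53.631 + 32.964 = 86.595

86.595


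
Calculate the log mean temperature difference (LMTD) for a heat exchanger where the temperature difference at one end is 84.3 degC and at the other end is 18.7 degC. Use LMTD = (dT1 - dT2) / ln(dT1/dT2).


LMTD = (dT1 - dT2) / ln(dT1/dT2)
= (84.3 - 18.7) / ln(84.3 / 18.7) = 65.6 / 1.50586 = 43.56

43.56 degC


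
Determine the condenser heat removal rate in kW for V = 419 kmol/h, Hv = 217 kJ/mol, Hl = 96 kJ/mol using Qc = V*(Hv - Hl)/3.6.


Qc = 419 * (217 - 96) / 3.6 = 419 * 121 / 3.6 = 14080

14080 kW


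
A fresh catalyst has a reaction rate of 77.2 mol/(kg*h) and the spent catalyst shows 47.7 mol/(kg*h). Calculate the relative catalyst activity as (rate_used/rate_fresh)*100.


Activity (%) = (rate_used / rate_fresh) * 100
rate_used = 47.7, rate_fresh = 77.2
= (47.7 / 77.2) * 100
= 0.6179 * 100 = 61.79

61.79 %


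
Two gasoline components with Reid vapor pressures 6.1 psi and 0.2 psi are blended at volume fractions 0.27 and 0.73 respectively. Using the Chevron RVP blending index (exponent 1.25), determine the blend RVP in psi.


Chevron index: RVP_blend = (sum xi*RVPi^1.25)^(1/1.25)
RVP^1.25 terms: 0.27 * 6.1^1.25 + 0.73 * 0.2^1.25 = 2.686
RVP_blend = 2.686^(1/1.25) = 2.204

2.204 psi


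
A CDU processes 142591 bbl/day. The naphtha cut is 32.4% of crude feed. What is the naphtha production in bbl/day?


Crude throughput = 142591 bbl/day
Fraction yield = 32.4%
yield = throughput * fraction / 100
yield = 142591 * 32.4 / 100 = 46199.484

46199.484 bbl/day


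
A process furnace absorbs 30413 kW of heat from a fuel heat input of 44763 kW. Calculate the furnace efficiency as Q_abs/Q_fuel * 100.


Furnace efficiency = Q_absorbed / Q_fuel * 100
= 30413 / 44763 * 100 = 67.94

67.94 %


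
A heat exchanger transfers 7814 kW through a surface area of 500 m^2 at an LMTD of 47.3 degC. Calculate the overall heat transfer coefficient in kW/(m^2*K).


From Q = U*A*LMTD, U = Q / (A * LMTD)
U = 7814 / (500 * 47.3) = 7814 / 23650 = 0.3304

0.3304 kW/(m^2*K)


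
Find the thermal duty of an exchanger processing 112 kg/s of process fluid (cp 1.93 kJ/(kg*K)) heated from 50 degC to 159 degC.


Q = m_dot * cp * delta_T
delta_T = 159 - 50 = 109 K
Q = 112 * 1.93 * 109
= 216.16 * 109
= 23561.44 kW

23561.44 kW


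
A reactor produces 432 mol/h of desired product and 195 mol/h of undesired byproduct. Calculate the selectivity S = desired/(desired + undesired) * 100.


Selectivity = desired / (desired + undesired) * 100
Total products = 432 + 195 = 627 mol/h
S = 432 / 627 * 100
= 0.6890 * 100
= 68.90 %

68.90 %


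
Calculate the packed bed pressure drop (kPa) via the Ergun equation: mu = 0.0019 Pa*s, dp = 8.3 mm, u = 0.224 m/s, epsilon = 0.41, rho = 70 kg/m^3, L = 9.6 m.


dp = 8.3 mm = 0.0083 m
Viscous term = 150*0.0019*0.224*(1-0.41)^2 / (0.0083^2*0.41^3) = 4680.47
Inertial term = 1.75*70*0.224^2*(1-0.41) / (0.0083*0.41^3) = 6339.49
dP/L = 4680.47 + 6339.49 = 11020 Pa/m
dP = 11020 * 9.6 / 1000 = 105.8 kPa

105.8 kPa


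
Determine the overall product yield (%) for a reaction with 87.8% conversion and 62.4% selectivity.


Overall yield = conversion (%) * selectivity (%) / 100
Conversion = 87.8%, Selectivity = 62.4%
Y = 87.8 * 62.4 / 100
= 54.7872 %

54.7872 %


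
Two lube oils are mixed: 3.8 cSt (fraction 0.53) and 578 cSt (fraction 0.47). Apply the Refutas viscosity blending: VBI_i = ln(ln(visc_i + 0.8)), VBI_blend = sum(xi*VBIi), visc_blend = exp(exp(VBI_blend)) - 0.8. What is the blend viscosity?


Refutas method: VBN_i = 14.534*ln(ln(visc_i + 0.8)) + 10.975, blended linearly by mass fraction; since VBN is linear in VBI_i = ln(ln(visc_i + 0.8)) and the fractions sum to 1, blend VBI directly: visc = exp(exp(VBI_blend)) - 0.8
VBI_1 = ln(ln(3.8 + 0.8)) = 0.422687
VBI_2 = ln(ln(578 + 0.8)) = 1.85018
VBI_blend = 0.53 * 0.422687 + 0.47 * 1.85018 = 1.09361
visc_blend = exp(exp(1.09361)) - 0.8 = 18.99

18.99 cSt


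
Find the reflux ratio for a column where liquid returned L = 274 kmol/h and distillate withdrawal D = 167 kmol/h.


Reflux ratio definition: R = L / D (liquid returned / distillate withdrawn)
L = 274 kmol/h, D = 167 kmol/h
R = 274 / 167 = 1.641

1.641


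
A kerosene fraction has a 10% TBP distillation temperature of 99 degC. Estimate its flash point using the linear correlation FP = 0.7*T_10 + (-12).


FP = 0.7 * 99 + (-12) = 57.3

57.3 degC


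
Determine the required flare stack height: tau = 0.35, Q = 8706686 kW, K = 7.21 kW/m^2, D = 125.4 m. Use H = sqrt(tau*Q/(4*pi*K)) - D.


tau*Q/(4*pi*K) = 0.35 * 8706686 / (4 * pi * 7.21) = 33633.8
sqrt(33633.8) = 183.395
H = 183.395 - 125.4 = 58.00

58.00 m


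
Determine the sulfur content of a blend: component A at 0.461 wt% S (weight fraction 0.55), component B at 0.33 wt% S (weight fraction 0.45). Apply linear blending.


Linear sulfur blending: S_blend = x1*S1 + x2*S2
Contribution 1: 0.55 * 0.461 = 0.25355 wt%
Contribution 2: 0.45 * 0.33 = 0.1485 wt%
S_blend = 0.25355 + 0.1485 = 0.40205

0.40205 wt%


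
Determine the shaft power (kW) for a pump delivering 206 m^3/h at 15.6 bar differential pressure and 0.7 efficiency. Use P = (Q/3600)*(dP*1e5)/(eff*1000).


Q = 206 / 3600 = 0.0572222 m^3/s
P = 0.0572222 * (15.6 * 1e5) / 0.7 / 1000 = 127.5

127.5 kW


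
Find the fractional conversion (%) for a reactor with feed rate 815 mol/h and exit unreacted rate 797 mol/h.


X = (F_in - F_out) / F_in * 100
Moles reacted = 815 - 797 = 18
X = 18 / 815 * 100
= 0.02209 * 100
= 2.209 %

2.209 %


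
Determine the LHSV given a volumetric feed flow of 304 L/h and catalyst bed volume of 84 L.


LHSV = volumetric feed rate / catalyst volume
= 304 L/h / 84 L
= 3.619 h^-1

3.619 h^-1


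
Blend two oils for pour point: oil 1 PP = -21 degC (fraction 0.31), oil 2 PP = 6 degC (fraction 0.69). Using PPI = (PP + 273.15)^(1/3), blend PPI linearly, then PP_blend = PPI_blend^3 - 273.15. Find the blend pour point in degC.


PPI_1 = (-21 + 273.15)^(1/3) = 6.317613
PPI_2 = (6 + 273.15)^(1/3) = 6.535506
PPI_blend = 0.31 * 6.317613 + 0.69 * 6.535506 = 6.467959
PP_blend = 6.467959^3 - 273.15 = 270.5838 - 273.15 = -2.57

-2.57 degC


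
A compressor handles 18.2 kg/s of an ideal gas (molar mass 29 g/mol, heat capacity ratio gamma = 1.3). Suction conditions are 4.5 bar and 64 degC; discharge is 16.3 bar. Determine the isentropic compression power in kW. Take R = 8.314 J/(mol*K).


Isentropic work: W = m*(gamma/(gamma-1))*(R*T1/MW)*((P2/P1)^((gamma-1)/gamma) - 1)
T1 = 64 + 273.15 = 337.15 K
Pressure ratio = 16.3 / 4.5 = 3.62222
Exponent = (1.3 - 1)/1.3 = 0.230769
(P2/P1)^exp - 1 = 3.62222^0.230769 - 1 = 0.345842
W = 18.2 * 1.3 / 0.3 * 8.314 * 337.15 / 29 * 0.345842 = 2636

2636 kW


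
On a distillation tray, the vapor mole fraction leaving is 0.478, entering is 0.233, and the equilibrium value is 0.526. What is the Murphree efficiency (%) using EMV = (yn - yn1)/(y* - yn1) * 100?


Murphree vapor efficiency: EMV = (y_n - y_(n-1)) / (y*_n - y_(n-1)) * 100
EMV = (0.478 - 0.233) / (0.526 - 0.233) * 100 = 0.245 / 0.293 * 100 = 83.62

83.62 %


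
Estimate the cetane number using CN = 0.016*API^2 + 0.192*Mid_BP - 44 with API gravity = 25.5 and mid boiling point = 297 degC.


CN = 0.016 * 25.5^2 + 0.192 * 297 - 44
CN = 10.404 + 57.024 - 44 = 23.428

23.428


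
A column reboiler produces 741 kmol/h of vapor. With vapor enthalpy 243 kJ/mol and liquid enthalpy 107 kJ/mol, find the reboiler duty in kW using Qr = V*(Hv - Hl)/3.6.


Qr = 741 * (243 - 107) / 3.6 = 741 * 136 / 3.6 = 27990

27990 kW


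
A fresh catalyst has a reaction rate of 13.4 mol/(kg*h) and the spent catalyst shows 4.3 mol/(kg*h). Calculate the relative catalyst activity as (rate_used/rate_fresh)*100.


Activity (%) = (rate_used / rate_fresh) * 100
rate_used = 4.3, rate_fresh = 13.4
= (4.3 / 13.4) * 100
= 0.3209 * 100 = 32.09

32.09 %


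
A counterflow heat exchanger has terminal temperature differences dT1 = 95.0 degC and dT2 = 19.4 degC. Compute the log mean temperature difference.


LMTD = (dT1 - dT2) / ln(dT1/dT2)
= (95.0 - 19.4) / ln(95.0 / 19.4) = 75.6 / 1.5886 = 47.59

47.59 degC


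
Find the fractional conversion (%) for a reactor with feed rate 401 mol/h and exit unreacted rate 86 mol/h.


X = (F_in - F_out) / F_in * 100
Moles reacted = 401 - 86 = 315
X = 315 / 401 * 100
= 0.7855 * 100
= 78.55 %

78.55 %


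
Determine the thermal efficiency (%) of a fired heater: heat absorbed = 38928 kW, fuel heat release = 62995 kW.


Furnace efficiency = Q_absorbed / Q_fuel * 100
= 38928 / 62995 * 100 = 61.80

61.80 %


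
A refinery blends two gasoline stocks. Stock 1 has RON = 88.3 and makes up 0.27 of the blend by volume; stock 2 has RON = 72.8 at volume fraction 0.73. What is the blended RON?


Linear blending: RON_blend = sum(vi * RONi)
Contribution 1: 0.27 * 88.3 = 23.841
Contribution 2: 0.73 * 72.8 = 53.144
RON_blend = 23.841 + 53.144 = 76.985

76.985


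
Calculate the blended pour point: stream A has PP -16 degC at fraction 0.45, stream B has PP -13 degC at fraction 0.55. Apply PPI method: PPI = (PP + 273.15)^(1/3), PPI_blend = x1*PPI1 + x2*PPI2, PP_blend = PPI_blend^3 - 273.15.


PPI_1 = (-16 + 273.15)^(1/3) = 6.359098
PPI_2 = (-13 + 273.15)^(1/3) = 6.383731
PPI_blend = 0.45 * 6.359098 + 0.55 * 6.383731 = 6.372646
PP_blend = 6.372646^3 - 273.15 = 258.7971 - 273.15 = -14.35

-14.35 degC


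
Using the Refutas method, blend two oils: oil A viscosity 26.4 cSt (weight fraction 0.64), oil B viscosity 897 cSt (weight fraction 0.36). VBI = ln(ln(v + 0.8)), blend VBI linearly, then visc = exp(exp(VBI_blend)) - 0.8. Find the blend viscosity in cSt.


Refutas method: VBN_i = 14.534*ln(ln(visc_i + 0.8)) + 10.975, blended linearly by mass fraction; since VBN is linear in VBI_i = ln(ln(visc_i + 0.8)) and the fractions sum to 1, blend VBI directly: visc = exp(exp(VBI_blend)) - 0.8
VBI_1 = ln(ln(26.4 + 0.8)) = 1.1949
VBI_2 = ln(ln(897 + 0.8)) = 1.91691
VBI_blend = 0.64 * 1.1949 + 0.36 * 1.91691 = 1.45482
visc_blend = exp(exp(1.45482)) - 0.8 = 71.71

71.71 cSt


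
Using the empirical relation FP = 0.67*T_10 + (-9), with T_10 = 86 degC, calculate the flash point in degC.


FP = 0.67 * 86 + (-9) = 48.62

48.62 degC


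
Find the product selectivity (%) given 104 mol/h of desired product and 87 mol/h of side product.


Selectivity = desired / (desired + undesired) * 100
Total products = 104 + 87 = 191 mol/h
S = 104 / 191 * 100
= 0.5445 * 100
= 54.45 %

54.45 %


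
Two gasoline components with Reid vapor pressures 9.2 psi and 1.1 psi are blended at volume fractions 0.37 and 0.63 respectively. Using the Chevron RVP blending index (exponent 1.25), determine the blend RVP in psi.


Chevron index: RVP_blend = (sum xi*RVPi^1.25)^(1/1.25)
RVP^1.25 terms: 0.37 * 9.2^1.25 + 0.63 * 1.1^1.25 = 6.6381
RVP_blend = 6.6381^(1/1.25) = 4.546

4.546 psi


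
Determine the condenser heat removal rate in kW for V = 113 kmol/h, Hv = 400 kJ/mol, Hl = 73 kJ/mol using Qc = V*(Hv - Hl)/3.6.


Qc = 113 * (400 - 73) / 3.6 = 113 * 327 / 3.6 = 10260

10260 kW


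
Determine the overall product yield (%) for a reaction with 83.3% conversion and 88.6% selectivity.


Overall yield = conversion (%) * selectivity (%) / 100
Conversion = 83.3%, Selectivity = 88.6%
Y = 83.3 * 88.6 / 100
= 73.8038 %

73.8038 %


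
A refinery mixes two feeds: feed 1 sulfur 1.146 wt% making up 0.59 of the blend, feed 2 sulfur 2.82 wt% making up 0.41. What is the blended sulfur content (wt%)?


Linear sulfur blending: S_blend = x1*S1 + x2*S2
Contribution 1: 0.59 * 1.146 = 0.67614 wt%
Contribution 2: 0.41 * 2.82 = 1.1562 wt%
S_blend = 0.67614 + 1.1562 = 1.83234

1.83234 wt%


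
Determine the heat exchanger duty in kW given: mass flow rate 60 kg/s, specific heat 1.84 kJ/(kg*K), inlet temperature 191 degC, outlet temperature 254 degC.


Q = m_dot * cp * delta_T
delta_T = 254 - 191 = 63 K
Q = 60 * 1.84 * 63
= 110.4 * 63
= 6955.2 kW

6955.2 kW


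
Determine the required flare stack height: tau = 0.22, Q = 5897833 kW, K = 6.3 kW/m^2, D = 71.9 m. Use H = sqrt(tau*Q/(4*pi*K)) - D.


tau*Q/(4*pi*K) = 0.22 * 5897833 / (4 * pi * 6.3) = 16389.5
sqrt(16389.5) = 128.021
H = 128.021 - 71.9 = 56.12

56.12 m


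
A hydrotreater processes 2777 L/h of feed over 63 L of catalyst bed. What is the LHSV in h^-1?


LHSV = volumetric feed rate / catalyst volume
= 2777 L/h / 63 L
= 44.08 h^-1

44.08 h^-1


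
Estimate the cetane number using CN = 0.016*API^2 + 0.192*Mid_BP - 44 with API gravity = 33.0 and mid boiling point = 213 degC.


CN = 0.016 * 33.0^2 + 0.192 * 213 - 44
CN = 17.424 + 40.896 - 44 = 14.32

14.32


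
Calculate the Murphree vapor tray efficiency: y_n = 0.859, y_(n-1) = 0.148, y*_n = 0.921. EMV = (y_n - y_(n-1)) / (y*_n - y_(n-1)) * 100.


Murphree vapor efficiency: EMV = (y_n - y_(n-1)) / (y*_n - y_(n-1)) * 100
EMV = (0.859 - 0.148) / (0.921 - 0.148) * 100 = 0.711 / 0.773 * 100 = 91.98

91.98 %


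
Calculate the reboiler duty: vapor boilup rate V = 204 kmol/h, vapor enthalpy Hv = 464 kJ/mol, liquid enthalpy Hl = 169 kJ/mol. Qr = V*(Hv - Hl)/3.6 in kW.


Qr = 204 * (464 - 169) / 3.6 = 204 * 295 / 3.6 = 16720

16720 kW


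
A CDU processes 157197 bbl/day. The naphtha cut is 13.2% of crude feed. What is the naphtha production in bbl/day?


Crude throughput = 157197 bbl/day
Fraction yield = 13.2%
yield = throughput * fraction / 100
yield = 157197 * 13.2 / 100 = 20750.004

20750.004 bbl/day


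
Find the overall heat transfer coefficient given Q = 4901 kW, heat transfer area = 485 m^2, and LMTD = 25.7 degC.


From Q = U*A*LMTD, U = Q / (A * LMTD)
U = 4901 / (485 * 25.7) = 4901 / 12464.5 = 0.3932

0.3932 kW/(m^2*K)


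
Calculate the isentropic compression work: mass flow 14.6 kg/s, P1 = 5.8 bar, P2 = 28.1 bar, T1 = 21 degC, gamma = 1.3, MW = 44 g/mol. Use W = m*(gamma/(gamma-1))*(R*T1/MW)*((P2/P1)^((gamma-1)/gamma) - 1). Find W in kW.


Isentropic work: W = m*(gamma/(gamma-1))*(R*T1/MW)*((P2/P1)^((gamma-1)/gamma) - 1)
T1 = 21 + 273.15 = 294.15 K
Pressure ratio = 28.1 / 5.8 = 4.84483
Exponent = (1.3 - 1)/1.3 = 0.230769
(P2/P1)^exp - 1 = 4.84483^0.230769 - 1 = 0.439266
W = 14.6 * 1.3 / 0.3 * 8.314 * 294.15 / 44 * 0.439266 = 1545

1545 kW


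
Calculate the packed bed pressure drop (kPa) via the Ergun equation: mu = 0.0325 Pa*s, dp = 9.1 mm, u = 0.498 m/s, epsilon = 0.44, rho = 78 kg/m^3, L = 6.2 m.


dp = 9.1 mm = 0.0091 m
Viscous term = 150*0.0325*0.498*(1-0.44)^2 / (0.0091^2*0.44^3) = 107929
Inertial term = 1.75*78*0.498^2*(1-0.44) / (0.0091*0.44^3) = 24455.7
dP/L = 107929 + 24455.7 = 132385 Pa/m
dP = 132385 * 6.2 / 1000 = 820.8 kPa

820.8 kPa


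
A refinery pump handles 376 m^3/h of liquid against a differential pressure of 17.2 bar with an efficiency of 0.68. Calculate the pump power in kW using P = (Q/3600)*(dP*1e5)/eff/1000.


Q = 376 / 3600 = 0.104444 m^3/s
P = 0.104444 * (17.2 * 1e5) / 0.68 / 1000 = 264.2

264.2 kW


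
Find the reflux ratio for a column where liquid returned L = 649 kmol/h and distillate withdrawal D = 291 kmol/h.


Reflux ratio definition: R = L / D (liquid returned / distillate withdrawn)
L = 649 kmol/h, D = 291 kmol/h
R = 649 / 291 = 2.230

2.230


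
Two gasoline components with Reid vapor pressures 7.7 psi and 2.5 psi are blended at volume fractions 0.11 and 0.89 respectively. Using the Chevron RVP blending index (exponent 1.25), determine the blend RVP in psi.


Chevron index: RVP_blend = (sum xi*RVPi^1.25)^(1/1.25)
RVP^1.25 terms: 0.11 * 7.7^1.25 + 0.89 * 2.5^1.25 = 4.20872
RVP_blend = 4.20872^(1/1.25) = 3.157

3.157 psi


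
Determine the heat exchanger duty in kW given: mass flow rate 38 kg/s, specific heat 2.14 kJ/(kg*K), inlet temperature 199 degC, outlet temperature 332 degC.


Q = m_dot * cp * delta_T
delta_T = 332 - 199 = 133 K
Q = 38 * 2.14 * 133
= 81.32 * 133
= 10815.56 kW

10815.56 kW


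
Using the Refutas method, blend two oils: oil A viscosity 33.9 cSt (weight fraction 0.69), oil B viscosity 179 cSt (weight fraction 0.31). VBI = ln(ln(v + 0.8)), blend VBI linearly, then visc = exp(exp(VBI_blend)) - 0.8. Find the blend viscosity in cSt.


Refutas method: VBN_i = 14.534*ln(ln(visc_i + 0.8)) + 10.975, blended linearly by mass fraction; since VBN is linear in VBI_i = ln(ln(visc_i + 0.8)) and the fractions sum to 1, blend VBI directly: visc = exp(exp(VBI_blend)) - 0.8
VBI_1 = ln(ln(33.9 + 0.8)) = 1.26603
VBI_2 = ln(ln(179 + 0.8)) = 1.64709
VBI_blend = 0.69 * 1.26603 + 0.31 * 1.64709 = 1.38416
visc_blend = exp(exp(1.38416)) - 0.8 = 53.33

53.33 cSt
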